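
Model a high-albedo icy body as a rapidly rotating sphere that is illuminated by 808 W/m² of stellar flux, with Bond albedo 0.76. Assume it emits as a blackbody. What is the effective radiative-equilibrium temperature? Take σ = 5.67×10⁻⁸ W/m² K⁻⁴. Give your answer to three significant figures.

171 kelvin

Averaging over the sphere, the absorbed flux is S(1−α)/4 = 48.48 W/m².
In equilibrium σT⁴ equals this, so T = 171.0 K.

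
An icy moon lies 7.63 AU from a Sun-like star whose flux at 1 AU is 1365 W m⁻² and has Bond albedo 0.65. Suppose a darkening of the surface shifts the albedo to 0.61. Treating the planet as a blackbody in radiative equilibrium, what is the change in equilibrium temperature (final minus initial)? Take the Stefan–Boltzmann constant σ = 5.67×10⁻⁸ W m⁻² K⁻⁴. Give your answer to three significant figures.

2.13 K

Flux at the orbit: S = 1365/(7.63)² = 23.45 W m⁻².
Before: T₁ = [23.45·0.35/(4σ)]^(1/4) = 77.56 K.
Final:   T₂ = [S(1−0.61)/(4σ)]^(1/4) = 79.68 K.
ΔT = T₂ − T₁ = 2.127 K.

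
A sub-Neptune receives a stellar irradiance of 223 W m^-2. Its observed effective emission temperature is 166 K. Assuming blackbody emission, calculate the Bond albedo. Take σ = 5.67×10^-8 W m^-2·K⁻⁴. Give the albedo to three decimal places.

Rearranging the radiative balance, α = 1 − 4σT⁴/S.
4σT⁴ = 4·5.67×10⁻⁸·(166)⁴ = 172.2 W m^-2.
Hence α = 1 − 172.2/223.0 = 0.2277.

0.228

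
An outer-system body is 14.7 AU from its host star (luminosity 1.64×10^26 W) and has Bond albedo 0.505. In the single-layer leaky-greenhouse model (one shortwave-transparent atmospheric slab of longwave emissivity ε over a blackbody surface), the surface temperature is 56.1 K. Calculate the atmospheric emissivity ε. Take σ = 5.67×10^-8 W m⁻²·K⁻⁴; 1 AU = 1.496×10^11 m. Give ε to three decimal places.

Orbital distance: d = 14.7 AU = 2.199×10^12 m.
Spreading L over a sphere of radius d: S = 1.64×10^26/(4π·2.20×10^12²) = 2.699 W m⁻².
TOA balance gives T_e = 49.26 K.
T_s⁴ = T_e⁴·2/(2−ε) → ε = 2 − 2(T_e/T_s)⁴ = 2 − 2·(49.26/56.1)⁴ = 0.8107.

0.811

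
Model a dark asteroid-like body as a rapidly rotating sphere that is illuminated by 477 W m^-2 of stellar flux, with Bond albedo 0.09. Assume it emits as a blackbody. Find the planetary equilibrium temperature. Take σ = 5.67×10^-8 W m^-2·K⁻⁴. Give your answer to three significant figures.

The planet absorbs (1−α)S over its disc πR² and re-emits over 4πR², so the mean absorbed flux is (1−0.09)·477.0/4 = 108.5 W m^-2.
Balancing against σT⁴: T = (108.5/5.67×10⁻⁸)^(1/4) = 209.2 K.

209 K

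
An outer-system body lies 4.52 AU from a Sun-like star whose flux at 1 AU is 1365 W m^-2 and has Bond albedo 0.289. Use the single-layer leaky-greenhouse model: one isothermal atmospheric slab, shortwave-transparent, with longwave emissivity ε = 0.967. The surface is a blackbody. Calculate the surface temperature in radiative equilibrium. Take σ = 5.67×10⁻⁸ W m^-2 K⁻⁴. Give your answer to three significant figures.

142 K

By the inverse-square law, S = 1365/4.52² = 66.81 W m^-2.
The planet radiates to space at T_e = [S(1−α)/(4σ)]^(1/4) = 120.3 K.
For a single slab of emissivity ε, T_s⁴ = 2T_e⁴/(2−ε); thus T_s = 120.3·(1.936)^(1/4) = 141.9 K.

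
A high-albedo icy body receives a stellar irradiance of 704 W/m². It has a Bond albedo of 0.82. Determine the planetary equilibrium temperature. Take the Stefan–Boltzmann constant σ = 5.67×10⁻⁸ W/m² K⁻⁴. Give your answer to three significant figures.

154 K

Absorbed flux (global mean): S(1−α)/4 = 704.0·0.18/4 = 31.68 W/m².
In equilibrium σT⁴ equals this, so T = 153.7 K.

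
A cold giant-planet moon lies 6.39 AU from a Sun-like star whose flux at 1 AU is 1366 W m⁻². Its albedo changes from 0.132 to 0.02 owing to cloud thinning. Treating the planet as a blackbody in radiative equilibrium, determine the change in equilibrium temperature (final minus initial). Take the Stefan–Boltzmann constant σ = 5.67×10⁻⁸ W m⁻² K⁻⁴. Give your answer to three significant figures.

3.28 kelvin

By the inverse-square law, S = 1366/6.39² = 33.45 W m⁻².
Before: T₁ = [33.45·0.868/(4σ)]^(1/4) = 106.4 K.
After:  T₂ = [33.45·0.98/(4σ)]^(1/4) = 109.6 K.
ΔT = T₂ − T₁ = 3.277 K.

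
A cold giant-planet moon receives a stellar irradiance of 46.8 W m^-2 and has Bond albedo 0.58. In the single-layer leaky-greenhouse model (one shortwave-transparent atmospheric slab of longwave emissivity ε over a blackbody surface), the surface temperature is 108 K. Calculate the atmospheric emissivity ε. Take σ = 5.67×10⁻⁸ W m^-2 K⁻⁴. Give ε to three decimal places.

Effective temperature: T_e = [S(1−α)/(4σ)]^(1/4) = 96.49 K.
Since (2−ε)/2 = (T_e/T_s)⁴ = 0.6370, ε = 0.7259.

0.726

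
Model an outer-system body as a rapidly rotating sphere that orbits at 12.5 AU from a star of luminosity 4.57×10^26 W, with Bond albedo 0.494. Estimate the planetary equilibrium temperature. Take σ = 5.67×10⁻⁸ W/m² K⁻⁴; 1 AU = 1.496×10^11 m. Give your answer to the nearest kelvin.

d = 12.5 × 1.496×10^11 m = 1.870×10^12 m.
Flux at the orbit: S = L/(4πd²) = 4.57×10^26/(4π·(1.87×10^12)²) = 10.40 W/m².
Averaging over the sphere, the absorbed flux is S(1−α)/4 = 1.316 W/m².
Set σT⁴ = 1.316 → T = (1.316/σ)^(1/4) = 69.40 K.

69 kelvin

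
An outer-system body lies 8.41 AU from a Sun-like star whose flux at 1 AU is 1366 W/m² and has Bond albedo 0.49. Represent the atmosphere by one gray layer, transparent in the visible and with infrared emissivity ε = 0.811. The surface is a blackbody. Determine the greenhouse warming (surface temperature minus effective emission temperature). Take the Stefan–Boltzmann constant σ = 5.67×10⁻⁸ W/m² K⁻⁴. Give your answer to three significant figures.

11.3 K

Flux at the orbit: S = 1366/(8.41)² = 19.31 W/m².
The planet radiates to space at T_e = [S(1−α)/(4σ)]^(1/4) = 81.18 K.
The surface balance (absorbed SW + ε·downward IR = σT_s⁴) with T_a⁴ = T_s⁴/2 reduces to T_s = T_e·[2/(2−ε)]^¼ = 92.45 K.
Greenhouse warming: T_s − T_e = 11.27 K.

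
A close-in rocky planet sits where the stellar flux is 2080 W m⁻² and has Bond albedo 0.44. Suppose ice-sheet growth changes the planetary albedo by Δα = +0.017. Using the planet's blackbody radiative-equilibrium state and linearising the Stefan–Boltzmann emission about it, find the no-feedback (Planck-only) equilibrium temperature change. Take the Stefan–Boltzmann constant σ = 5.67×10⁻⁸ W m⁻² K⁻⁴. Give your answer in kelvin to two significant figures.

-2.0 K

The baseline emission temperature is T_e = 267.7 K.
ΔF = −(S/4)Δα = −(2080/4)×(+0.017) = -8.840 W m⁻².
The Planck feedback parameter is 4σT_e³ = 4.351 W m⁻²/K.
So ΔT₀ = -8.840/4.351 = -2.03 K.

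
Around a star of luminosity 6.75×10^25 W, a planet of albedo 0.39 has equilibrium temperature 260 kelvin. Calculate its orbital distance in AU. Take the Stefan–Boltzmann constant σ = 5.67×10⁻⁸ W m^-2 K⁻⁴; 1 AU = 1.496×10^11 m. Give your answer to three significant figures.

0.376 AU

Required flux: S = 4σT⁴/(1−α) = 1699 W m^-2.
Then d = [L/(4πS)]^(1/2) = 5.623×10^10 m, i.e. 0.3758 AU.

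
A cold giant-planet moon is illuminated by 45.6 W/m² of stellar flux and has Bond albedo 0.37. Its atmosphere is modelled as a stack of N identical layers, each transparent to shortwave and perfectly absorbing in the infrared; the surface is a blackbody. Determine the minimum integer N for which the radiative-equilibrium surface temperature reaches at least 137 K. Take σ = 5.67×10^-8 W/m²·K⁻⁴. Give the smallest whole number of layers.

Top-of-atmosphere balance: σT_e⁴ = S(1−α)/4 = 7.182 W/m² → T_e = 106.1 K.
Since T_s⁴ = (N+1)T_e⁴, we need N ≥ (T_s/T_e)⁴ − 1 = 1.781.
So N ≥ 1.781; the smallest integer is N = 2.

2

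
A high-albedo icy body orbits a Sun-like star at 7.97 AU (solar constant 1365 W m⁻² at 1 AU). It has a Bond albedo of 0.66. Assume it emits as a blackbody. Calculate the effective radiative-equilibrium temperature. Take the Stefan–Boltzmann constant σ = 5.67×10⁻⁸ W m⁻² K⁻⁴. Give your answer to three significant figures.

By the inverse-square law, S = 1365/7.97² = 21.49 W m⁻².
The planet absorbs (1−α)S over its disc πR² and re-emits over 4πR², so the mean absorbed flux is (1−0.66)·21.49/4 = 1.827 W m⁻².
Balancing against σT⁴: T = (1.827/5.67×10⁻⁸)^(1/4) = 75.34 K.

75.3 kelvin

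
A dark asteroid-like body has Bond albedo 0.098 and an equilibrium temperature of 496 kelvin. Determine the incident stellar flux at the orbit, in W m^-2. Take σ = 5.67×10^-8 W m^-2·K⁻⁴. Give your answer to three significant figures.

From S(1−α)/4 = σT⁴: S = 4σT⁴/(1−α).
The emitted flux is σT⁴ = 3432 W m^-2.
S = 4·3432/0.902 = 15220 W m^-2.

15200 W m^-2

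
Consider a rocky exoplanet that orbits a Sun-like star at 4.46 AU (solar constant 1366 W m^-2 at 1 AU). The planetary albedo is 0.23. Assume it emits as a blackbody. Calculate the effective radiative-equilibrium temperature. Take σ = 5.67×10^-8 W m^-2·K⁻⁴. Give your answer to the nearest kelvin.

124 kelvin

Irradiance scales as 1/d², so S = 1366 W m^-2 × (1/4.46)² = 68.67 W m^-2.
Absorbed flux (global mean): S(1−α)/4 = 68.67·0.77/4 = 13.22 W m^-2.
Set σT⁴ = 13.22 → T = (13.22/σ)^(1/4) = 123.6 K.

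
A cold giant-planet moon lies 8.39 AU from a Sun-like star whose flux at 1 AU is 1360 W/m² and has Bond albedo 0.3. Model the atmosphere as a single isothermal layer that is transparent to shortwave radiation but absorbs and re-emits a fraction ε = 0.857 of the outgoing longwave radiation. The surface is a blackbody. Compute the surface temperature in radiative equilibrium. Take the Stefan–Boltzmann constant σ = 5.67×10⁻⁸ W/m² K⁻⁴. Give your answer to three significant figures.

101 K

By the inverse-square law, S = 1360/8.39² = 19.32 W/m².
At the top of the atmosphere, σT_e⁴ = S(1−α)/4 = 3.381 W/m², giving T_e = 87.88 K.
For a single slab of emissivity ε, T_s⁴ = 2T_e⁴/(2−ε); thus T_s = 87.88·(1.75)^(1/4) = 101.1 K.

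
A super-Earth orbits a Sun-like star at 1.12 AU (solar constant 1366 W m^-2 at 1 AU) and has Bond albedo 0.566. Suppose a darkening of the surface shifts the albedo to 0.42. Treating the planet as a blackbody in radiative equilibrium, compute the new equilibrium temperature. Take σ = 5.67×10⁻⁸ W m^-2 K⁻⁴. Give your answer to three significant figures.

230 K

By the inverse-square law, S = 1366/1.12² = 1089 W m^-2.
New equilibrium: T₂ = [(1−0.42)·1089/(4σ)]^(1/4) = 229.7 K.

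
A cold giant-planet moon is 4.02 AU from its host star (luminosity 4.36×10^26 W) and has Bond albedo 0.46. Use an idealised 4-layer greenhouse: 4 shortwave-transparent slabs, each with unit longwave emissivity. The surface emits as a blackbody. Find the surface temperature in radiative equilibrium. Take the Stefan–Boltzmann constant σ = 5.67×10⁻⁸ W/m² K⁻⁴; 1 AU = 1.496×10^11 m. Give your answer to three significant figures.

184 K

d = 4.02 × 1.496×10^11 m = 6.014×10^11 m.
Spreading L over a sphere of radius d: S = 4.36×10^26/(4π·6.01×10^11²) = 95.93 W/m².
Top-of-atmosphere balance: σT_e⁴ = S(1−α)/4 = 12.95 W/m² → T_e = 122.9 K.
Layer-by-layer balance gives σT_s⁴ = (N+1)σT_e⁴, so T_s = 5^¼·122.9 = 183.8 K.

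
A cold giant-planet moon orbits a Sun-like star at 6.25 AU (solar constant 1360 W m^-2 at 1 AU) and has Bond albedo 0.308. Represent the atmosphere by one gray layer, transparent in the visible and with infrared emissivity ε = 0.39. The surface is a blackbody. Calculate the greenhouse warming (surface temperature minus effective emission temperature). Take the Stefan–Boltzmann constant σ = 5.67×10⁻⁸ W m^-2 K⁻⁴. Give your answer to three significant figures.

5.66 K

Flux at the orbit: S = 1360/(6.25)² = 34.82 W m^-2.
At the top of the atmosphere, σT_e⁴ = S(1−α)/4 = 6.023 W m^-2, giving T_e = 101.5 K.
Surface balance with a leaky layer gives σT_s⁴ = σT_e⁴·2/(2−ε), so T_s = T_e·[2/(2−0.39)]^(1/4) = 107.2 K.
The atmosphere warms the surface by 5.657 K.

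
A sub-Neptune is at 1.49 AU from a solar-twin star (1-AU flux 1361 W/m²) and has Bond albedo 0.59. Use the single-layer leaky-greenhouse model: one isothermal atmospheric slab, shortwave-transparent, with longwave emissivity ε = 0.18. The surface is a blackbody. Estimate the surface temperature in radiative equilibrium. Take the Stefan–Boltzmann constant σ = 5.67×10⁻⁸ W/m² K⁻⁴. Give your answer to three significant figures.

Irradiance scales as 1/d², so S = 1361 W/m² × (1/1.49)² = 613.0 W/m².
At the top of the atmosphere, σT_e⁴ = S(1−α)/4 = 62.84 W/m², giving T_e = 182.5 K.
Surface balance with a leaky layer gives σT_s⁴ = σT_e⁴·2/(2−ε), so T_s = T_e·[2/(2−0.18)]^(1/4) = 186.8 K.

187 kelvin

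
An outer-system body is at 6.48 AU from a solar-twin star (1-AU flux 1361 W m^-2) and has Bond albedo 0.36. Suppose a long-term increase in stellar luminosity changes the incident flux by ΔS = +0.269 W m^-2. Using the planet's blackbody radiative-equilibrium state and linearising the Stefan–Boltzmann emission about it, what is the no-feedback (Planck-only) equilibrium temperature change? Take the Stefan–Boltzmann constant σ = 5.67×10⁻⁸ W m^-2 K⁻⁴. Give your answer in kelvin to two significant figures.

Flux at the orbit: S = 1361/(6.48)² = 32.41 W m^-2.
Unperturbed T_e = [32.41·(1−0.36)/(4σ)]^¼ = 97.79 K.
TOA radiative forcing: ΔF = (1−α)ΔS/4 = 0.64·(+0.269)/4 = 0.04304 W m^-2.
Linearising σT⁴ gives d(σT⁴)/dT = 4σT_e³ = 0.2121 W m^-2 per K.
Hence the no-feedback warming is ΔF/(4σT_e³) = 0.203 K.

0.20 kelvin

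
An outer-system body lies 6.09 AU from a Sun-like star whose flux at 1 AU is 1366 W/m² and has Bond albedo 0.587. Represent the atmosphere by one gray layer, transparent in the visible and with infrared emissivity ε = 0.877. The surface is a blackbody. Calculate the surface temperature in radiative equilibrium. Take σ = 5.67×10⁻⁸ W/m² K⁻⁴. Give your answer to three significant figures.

105 K

Flux at the orbit: S = 1366/(6.09)² = 36.83 W/m².
Effective emission temperature (TOA balance): σT_e⁴ = S(1−α)/4 = 3.803 W/m² → T_e = 90.50 K.
Surface balance with a leaky layer gives σT_s⁴ = σT_e⁴·2/(2−ε), so T_s = T_e·[2/(2−0.877)]^(1/4) = 104.5 K.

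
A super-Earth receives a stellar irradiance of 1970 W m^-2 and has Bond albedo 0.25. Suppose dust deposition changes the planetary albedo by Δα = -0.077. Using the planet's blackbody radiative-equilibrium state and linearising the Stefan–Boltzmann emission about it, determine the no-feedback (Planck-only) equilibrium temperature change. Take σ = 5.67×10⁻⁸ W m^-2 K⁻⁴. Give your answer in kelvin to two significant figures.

Reference equilibrium: T_e = [S(1−α)/(4σ)]^(1/4) = 284.1 K.
ΔF = −(S/4)Δα = −(1970/4)×(-0.077) = 37.92 W m^-2.
Linearising σT⁴ gives d(σT⁴)/dT = 4σT_e³ = 5.201 W m^-2 per K.
ΔT₀ = ΔF/λ_P = 37.92/5.201 = 7.29 K.

7.3 K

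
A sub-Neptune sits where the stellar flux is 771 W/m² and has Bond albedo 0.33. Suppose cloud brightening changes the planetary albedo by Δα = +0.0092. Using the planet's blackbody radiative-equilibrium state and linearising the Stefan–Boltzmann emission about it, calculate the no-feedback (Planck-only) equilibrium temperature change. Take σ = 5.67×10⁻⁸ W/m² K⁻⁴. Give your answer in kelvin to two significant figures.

-0.75 K

Reference equilibrium: T_e = [S(1−α)/(4σ)]^(1/4) = 218.5 K.
The change in absorbed flux is Δ[S(1−α)/4] = −SΔα/4 = -1.773 W/m².
Linearising σT⁴ gives d(σT⁴)/dT = 4σT_e³ = 2.365 W/m² per K.
So ΔT₀ = -1.773/2.365 = -0.750 K.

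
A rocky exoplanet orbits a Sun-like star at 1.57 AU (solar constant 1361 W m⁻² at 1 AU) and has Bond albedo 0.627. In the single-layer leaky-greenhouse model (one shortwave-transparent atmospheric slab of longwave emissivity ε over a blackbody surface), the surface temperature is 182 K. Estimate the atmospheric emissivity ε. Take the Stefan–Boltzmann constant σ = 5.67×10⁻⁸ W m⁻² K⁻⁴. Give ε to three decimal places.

Irradiance scales as 1/d², so S = 1361 W m⁻² × (1/1.57)² = 552.2 W m⁻².
TOA balance gives T_e = 173.6 K.
Since (2−ε)/2 = (T_e/T_s)⁴ = 0.8276, ε = 0.3447.

0.345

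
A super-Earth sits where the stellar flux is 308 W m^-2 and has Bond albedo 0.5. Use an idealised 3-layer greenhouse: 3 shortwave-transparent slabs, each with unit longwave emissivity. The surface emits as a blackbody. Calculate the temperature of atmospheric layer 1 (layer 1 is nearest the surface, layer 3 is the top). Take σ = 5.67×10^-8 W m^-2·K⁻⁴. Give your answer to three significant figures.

212 K

OLR = S(1−α)/4 = 38.50 W m^-2; the top layer radiates at T_e = 161.4 K.
The net upward flux σT_e⁴ is constant between every pair of levels, so T_k⁴ = (N+1−k)T_e⁴.
With k = 1: T_1 = (3+1−1)^¼·161.4 K = 212.4 K.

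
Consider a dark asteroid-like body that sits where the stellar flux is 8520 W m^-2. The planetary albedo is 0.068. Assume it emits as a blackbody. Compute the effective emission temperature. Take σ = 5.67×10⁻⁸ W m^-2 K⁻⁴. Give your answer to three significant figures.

433 K

The planet absorbs (1−α)S over its disc πR² and re-emits over 4πR², so the mean absorbed flux is (1−0.068)·8520/4 = 1985 W m^-2.
Set σT⁴ = 1985 → T = (1985/σ)^(1/4) = 432.6 K.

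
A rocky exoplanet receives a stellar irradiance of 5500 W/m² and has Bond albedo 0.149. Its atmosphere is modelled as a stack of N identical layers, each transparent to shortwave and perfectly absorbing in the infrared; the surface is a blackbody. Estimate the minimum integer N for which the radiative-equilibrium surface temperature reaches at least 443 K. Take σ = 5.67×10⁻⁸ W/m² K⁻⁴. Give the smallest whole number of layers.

The effective emission temperature is T_e = [S(1−α)/(4σ)]^¼ = 379.0 K.
T_s = (N+1)^(1/4)·T_e ≥ 443 K requires N+1 ≥ (T_s/T_e)⁴ = (443/379.0)⁴ = 1.866.
Rounding up, N = 1.

1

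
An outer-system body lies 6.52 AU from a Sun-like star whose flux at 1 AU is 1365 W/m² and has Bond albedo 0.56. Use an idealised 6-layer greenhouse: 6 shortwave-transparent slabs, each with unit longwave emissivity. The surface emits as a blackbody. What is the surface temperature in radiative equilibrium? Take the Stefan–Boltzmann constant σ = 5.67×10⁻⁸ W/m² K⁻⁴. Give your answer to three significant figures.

Flux at the orbit: S = 1365/(6.52)² = 32.11 W/m².
The effective emission temperature is T_e = [S(1−α)/(4σ)]^¼ = 88.84 K.
Layer-by-layer balance gives σT_s⁴ = (N+1)σT_e⁴, so T_s = 7^¼·88.84 = 144.5 K.

145 K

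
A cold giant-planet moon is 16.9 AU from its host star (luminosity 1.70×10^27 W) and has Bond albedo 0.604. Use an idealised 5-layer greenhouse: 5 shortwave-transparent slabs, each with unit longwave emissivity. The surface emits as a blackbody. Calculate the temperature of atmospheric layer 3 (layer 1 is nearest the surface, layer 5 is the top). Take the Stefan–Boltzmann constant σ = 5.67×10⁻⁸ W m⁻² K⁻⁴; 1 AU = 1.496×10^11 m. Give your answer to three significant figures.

103 K

Orbital distance: d = 16.9 AU = 2.528×10^12 m.
Flux at the orbit: S = L/(4πd²) = 1.70×10^27/(4π·(2.53×10^12)²) = 21.16 W m⁻².
Top-of-atmosphere balance: σT_e⁴ = S(1−α)/4 = 2.095 W m⁻² → T_e = 77.97 K.
Each opaque layer satisfies 2T_j⁴ = T_{j−1}⁴ + T_{j+1}⁴, giving T_k⁴ = (N+1−k)T_e⁴.
T_3 = (3)^(1/4)·77.97 = 102.6 K.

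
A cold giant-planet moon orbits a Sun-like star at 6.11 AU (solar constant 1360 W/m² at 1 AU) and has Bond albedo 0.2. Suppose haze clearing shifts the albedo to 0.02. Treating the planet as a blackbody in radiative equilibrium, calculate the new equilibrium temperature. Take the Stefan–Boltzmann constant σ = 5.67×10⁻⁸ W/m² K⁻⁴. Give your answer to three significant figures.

112 K

Flux at the orbit: S = 1360/(6.11)² = 36.43 W/m².
New equilibrium: T₂ = [(1−0.02)·36.43/(4σ)]^(1/4) = 112.0 K.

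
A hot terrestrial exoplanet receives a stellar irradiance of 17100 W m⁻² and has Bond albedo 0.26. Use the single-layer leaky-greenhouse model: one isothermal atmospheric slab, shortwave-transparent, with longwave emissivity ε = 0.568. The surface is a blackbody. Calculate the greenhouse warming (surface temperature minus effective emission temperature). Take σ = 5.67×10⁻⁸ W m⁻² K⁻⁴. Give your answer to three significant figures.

42.3 K

The planet radiates to space at T_e = [S(1−α)/(4σ)]^(1/4) = 486.0 K.
Surface balance with a leaky layer gives σT_s⁴ = σT_e⁴·2/(2−ε), so T_s = T_e·[2/(2−0.568)]^(1/4) = 528.3 K.
The atmosphere warms the surface by 42.33 K.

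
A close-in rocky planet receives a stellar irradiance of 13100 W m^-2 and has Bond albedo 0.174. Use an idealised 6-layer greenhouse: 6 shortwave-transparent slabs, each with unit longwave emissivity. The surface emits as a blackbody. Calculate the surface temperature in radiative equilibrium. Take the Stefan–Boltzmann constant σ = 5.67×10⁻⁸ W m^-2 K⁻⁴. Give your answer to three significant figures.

OLR = S(1−α)/4 = 2705 W m^-2; the top layer radiates at T_e = 467.4 K.
Layer-by-layer balance gives σT_s⁴ = (N+1)σT_e⁴, so T_s = 7^¼·467.4 = 760.2 K.

760 K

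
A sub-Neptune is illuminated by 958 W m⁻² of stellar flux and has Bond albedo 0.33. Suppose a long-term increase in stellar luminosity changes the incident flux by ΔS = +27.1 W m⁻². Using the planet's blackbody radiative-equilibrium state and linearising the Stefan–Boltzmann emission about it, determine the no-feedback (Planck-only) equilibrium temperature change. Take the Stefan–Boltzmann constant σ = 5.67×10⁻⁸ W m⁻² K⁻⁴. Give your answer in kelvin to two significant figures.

The baseline emission temperature is T_e = 230.6 K.
TOA radiative forcing: ΔF = (1−α)ΔS/4 = 0.67·(+27.1)/4 = 4.539 W m⁻².
Planck response: λ_P = 4σT_e³ = 4·5.67×10⁻⁸·(230.6)³ = 2.783 W m⁻²/K.
ΔT₀ = ΔF/λ_P = 4.539/2.783 = 1.63 K.

1.6 K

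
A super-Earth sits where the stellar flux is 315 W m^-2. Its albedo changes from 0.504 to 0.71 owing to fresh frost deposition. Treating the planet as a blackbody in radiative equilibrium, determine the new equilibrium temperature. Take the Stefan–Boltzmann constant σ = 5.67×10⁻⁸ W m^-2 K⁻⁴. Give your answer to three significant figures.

142 K

New equilibrium: T₂ = [(1−0.71)·315.0/(4σ)]^(1/4) = 141.7 K.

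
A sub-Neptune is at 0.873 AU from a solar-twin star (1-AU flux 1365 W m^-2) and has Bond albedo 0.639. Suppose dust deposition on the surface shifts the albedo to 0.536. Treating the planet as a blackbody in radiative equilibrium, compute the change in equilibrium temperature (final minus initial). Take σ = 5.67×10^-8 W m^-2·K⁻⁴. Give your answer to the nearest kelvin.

Flux at the orbit: S = 1365/(0.873)² = 1791 W m^-2.
With α = 0.639, T₁ = 231.1 K.
After:  T₂ = [1791·0.464/(4σ)]^(1/4) = 246.0 K.
Change: 246.0 − 231.1 = 14.96 K.

15 K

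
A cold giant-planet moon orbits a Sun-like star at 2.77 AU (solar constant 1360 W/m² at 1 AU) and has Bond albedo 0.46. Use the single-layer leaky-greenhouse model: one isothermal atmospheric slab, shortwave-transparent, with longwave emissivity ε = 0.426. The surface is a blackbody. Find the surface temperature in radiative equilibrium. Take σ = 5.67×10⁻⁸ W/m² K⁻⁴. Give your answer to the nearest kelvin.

Irradiance scales as 1/d², so S = 1360 W/m² × (1/2.77)² = 177.2 W/m².
The planet radiates to space at T_e = [S(1−α)/(4σ)]^(1/4) = 143.3 K.
The surface balance (absorbed SW + ε·downward IR = σT_s⁴) with T_a⁴ = T_s⁴/2 reduces to T_s = T_e·[2/(2−ε)]^¼ = 152.2 K.

152 K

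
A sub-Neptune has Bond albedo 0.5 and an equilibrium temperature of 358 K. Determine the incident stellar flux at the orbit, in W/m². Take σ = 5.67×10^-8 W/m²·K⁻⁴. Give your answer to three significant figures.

From S(1−α)/4 = σT⁴: S = 4σT⁴/(1−α).
σT⁴ = 5.67×10⁻⁸·(358)⁴ = 931.4 W/m².
So S = 4×931.4/(1−0.5) = 7451 W/m².

7450 W/m²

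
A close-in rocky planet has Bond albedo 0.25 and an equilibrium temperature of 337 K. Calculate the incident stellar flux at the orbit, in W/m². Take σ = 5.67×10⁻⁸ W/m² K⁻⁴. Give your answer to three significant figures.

Invert the energy balance for S: S = 4σT⁴/(1−α).
σT⁴ = 5.67×10⁻⁸·(337)⁴ = 731.3 W/m².
So S = 4×731.3/(1−0.25) = 3900 W/m².

3900 W/m²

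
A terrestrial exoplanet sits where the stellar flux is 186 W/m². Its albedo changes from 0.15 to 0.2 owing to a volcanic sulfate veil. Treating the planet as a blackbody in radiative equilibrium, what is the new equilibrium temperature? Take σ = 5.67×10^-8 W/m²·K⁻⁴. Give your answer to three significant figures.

New equilibrium: T₂ = [(1−0.2)·186.0/(4σ)]^(1/4) = 160.0 K.

160 kelvin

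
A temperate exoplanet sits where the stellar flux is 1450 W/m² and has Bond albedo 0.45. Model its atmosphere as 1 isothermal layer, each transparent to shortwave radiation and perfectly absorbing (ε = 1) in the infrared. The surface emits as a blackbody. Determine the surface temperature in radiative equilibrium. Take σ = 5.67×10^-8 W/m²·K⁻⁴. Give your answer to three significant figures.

Top-of-atmosphere balance: σT_e⁴ = S(1−α)/4 = 199.4 W/m² → T_e = 243.5 K.
Layer-by-layer balance gives σT_s⁴ = (N+1)σT_e⁴, so T_s = 2^¼·243.5 = 289.6 K.

290 kelvin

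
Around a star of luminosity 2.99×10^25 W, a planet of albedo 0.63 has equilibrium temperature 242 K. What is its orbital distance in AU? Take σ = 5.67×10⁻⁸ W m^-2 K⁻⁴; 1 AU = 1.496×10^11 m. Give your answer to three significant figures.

Required flux: S = 4σT⁴/(1−α) = 2102 W m^-2.
Then d = [L/(4πS)]^(1/2) = 3.364×10^10 m, i.e. 0.2249 AU.

0.225 AU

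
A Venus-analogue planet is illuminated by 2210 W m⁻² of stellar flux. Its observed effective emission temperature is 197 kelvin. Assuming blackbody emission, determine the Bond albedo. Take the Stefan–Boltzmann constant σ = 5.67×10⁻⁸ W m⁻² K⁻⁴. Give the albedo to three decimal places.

Energy balance: S(1−α)/4 = σT⁴, so 1−α = 4σT⁴/S.
σT⁴ = 85.40 W m⁻², so 4σT⁴ = 341.6 W m⁻².
1−α = 341.6/2210 = 0.1546, so α = 0.8454.

0.845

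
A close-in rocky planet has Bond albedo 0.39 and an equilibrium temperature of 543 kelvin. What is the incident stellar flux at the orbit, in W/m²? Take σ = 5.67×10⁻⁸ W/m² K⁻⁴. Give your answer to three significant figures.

From S(1−α)/4 = σT⁴: S = 4σT⁴/(1−α).
σT⁴ = 5.67×10⁻⁸·(543)⁴ = 4929 W/m².
S = 4·4929/0.61 = 32320 W/m².

32300 W/m²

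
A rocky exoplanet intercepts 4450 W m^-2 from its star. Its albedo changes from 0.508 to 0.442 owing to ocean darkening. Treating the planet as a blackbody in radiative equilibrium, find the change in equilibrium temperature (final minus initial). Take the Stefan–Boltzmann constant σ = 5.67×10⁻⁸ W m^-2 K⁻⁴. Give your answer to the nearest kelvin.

10 K

With α = 0.508, T₁ = 313.5 K.
Final:   T₂ = [S(1−0.442)/(4σ)]^(1/4) = 323.5 K.
ΔT = T₂ − T₁ = 10.02 K.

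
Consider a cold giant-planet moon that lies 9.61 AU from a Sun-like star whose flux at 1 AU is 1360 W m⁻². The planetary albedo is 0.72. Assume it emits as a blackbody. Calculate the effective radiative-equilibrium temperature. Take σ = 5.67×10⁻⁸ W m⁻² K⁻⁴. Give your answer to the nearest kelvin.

By the inverse-square law, S = 1360/9.61² = 14.73 W m⁻².
The planet absorbs (1−α)S over its disc πR² and re-emits over 4πR², so the mean absorbed flux is (1−0.72)·14.73/4 = 1.031 W m⁻².
Set σT⁴ = 1.031 → T = (1.031/σ)^(1/4) = 65.30 K.

65 kelvin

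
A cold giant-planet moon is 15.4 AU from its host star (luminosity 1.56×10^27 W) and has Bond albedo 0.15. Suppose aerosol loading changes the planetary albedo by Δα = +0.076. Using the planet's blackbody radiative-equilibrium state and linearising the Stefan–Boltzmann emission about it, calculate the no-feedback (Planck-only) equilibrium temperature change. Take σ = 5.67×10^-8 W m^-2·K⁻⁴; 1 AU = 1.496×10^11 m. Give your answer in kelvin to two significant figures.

d = 15.4 × 1.496×10^11 m = 2.304×10^12 m.
S = L/(4πd²) = 23.39 W m^-2.
Reference equilibrium: T_e = [S(1−α)/(4σ)]^(1/4) = 96.76 K.
TOA radiative forcing: ΔF = −S·Δα/4 = −23.39·(+0.076)/4 = -0.4444 W m^-2.
The Planck feedback parameter is 4σT_e³ = 0.2055 W m^-2/K.
Hence the no-feedback warming is ΔF/(4σT_e³) = -2.16 K.

-2.2 K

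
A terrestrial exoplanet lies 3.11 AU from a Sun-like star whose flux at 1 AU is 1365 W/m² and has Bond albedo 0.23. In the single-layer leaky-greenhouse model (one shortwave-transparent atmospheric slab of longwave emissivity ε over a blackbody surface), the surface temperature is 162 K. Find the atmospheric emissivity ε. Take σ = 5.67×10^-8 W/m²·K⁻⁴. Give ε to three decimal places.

Flux at the orbit: S = 1365/(3.11)² = 141.1 W/m².
TOA balance gives T_e = 147.9 K.
T_s⁴ = T_e⁴·2/(2−ε) → ε = 2 − 2(T_e/T_s)⁴ = 2 − 2·(147.9/162)⁴ = 0.6087.

0.609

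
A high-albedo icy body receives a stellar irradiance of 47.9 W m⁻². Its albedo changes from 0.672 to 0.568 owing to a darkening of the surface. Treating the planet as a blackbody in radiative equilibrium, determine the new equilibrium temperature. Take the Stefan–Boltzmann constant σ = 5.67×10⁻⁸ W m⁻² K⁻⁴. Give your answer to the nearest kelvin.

With the new albedo, S(1−α₂)/4 = 5.173 W m⁻², so T₂ = 97.73 K.

98 K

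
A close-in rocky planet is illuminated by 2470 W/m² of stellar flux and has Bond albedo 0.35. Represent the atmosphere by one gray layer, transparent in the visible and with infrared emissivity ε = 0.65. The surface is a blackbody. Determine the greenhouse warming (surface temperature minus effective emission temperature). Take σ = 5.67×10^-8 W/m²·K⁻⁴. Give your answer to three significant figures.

Effective emission temperature (TOA balance): σT_e⁴ = S(1−α)/4 = 401.4 W/m² → T_e = 290.1 K.
For a single slab of emissivity ε, T_s⁴ = 2T_e⁴/(2−ε); thus T_s = 290.1·(1.481)^(1/4) = 320.0 K.
T_s − T_e = 320.0 − 290.1 = 29.95 K.

29.9 K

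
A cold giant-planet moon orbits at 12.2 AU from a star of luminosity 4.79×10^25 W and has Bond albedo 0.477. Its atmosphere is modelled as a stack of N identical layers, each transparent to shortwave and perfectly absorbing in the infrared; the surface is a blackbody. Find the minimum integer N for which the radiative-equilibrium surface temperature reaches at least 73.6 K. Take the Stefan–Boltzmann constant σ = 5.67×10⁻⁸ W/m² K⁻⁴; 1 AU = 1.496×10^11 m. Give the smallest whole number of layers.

Orbital distance: d = 12.2 AU = 1.825×10^12 m.
S = L/(4πd²) = 1.144 W/m².
OLR = S(1−α)/4 = 0.1496 W/m²; the top layer radiates at T_e = 40.30 K.
Need (N+1)T_e⁴ ≥ T_s⁴, i.e. N+1 ≥ (73.6/40.30)⁴ = 11.120.
The minimum whole number is N = 11.

11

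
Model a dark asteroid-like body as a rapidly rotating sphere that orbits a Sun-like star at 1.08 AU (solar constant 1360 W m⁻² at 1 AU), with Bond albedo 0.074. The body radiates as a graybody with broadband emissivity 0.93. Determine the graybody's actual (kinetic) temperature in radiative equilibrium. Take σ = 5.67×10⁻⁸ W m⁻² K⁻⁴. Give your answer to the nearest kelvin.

By the inverse-square law, S = 1360/1.08² = 1166 W m⁻².
The planet absorbs (1−α)S over its disc πR² and re-emits over 4πR², so the mean absorbed flux is (1−0.074)·1166/4 = 269.9 W m⁻².
Radiative balance εσT⁴ = 269.9 gives T = [269.9/(0.93·σ)]^(1/4) = 267.5 K.

267 K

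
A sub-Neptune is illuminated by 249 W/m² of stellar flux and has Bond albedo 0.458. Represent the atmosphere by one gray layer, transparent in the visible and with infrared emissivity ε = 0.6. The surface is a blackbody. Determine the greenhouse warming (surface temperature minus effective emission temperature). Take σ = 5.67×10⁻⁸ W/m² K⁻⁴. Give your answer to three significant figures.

Effective emission temperature (TOA balance): σT_e⁴ = S(1−α)/4 = 33.74 W/m² → T_e = 156.2 K.
For a single slab of emissivity ε, T_s⁴ = 2T_e⁴/(2−ε); thus T_s = 156.2·(1.429)^(1/4) = 170.8 K.
T_s − T_e = 170.8 − 156.2 = 14.57 K.

14.6 K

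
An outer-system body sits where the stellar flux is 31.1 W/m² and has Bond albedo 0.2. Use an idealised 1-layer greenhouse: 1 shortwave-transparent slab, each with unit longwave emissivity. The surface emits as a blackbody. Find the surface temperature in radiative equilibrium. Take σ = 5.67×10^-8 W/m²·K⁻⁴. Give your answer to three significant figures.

OLR = S(1−α)/4 = 6.220 W/m²; the top layer radiates at T_e = 102.3 K.
With N = 1 opaque layers, T_s = (N+1)^(1/4)·T_e = 2^(1/4)·102.3 = 121.7 K.

122 K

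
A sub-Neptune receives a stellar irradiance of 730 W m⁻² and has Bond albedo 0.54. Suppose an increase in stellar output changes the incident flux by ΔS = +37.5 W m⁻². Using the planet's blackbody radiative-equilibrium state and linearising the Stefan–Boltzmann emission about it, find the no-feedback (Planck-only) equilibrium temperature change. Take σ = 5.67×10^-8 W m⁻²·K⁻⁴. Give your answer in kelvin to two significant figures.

The baseline emission temperature is T_e = 196.2 K.
Only a fraction (1−α) is absorbed and it's spread over 4πR², so ΔF = (1−α)ΔS/4 = 4.312 W m⁻².
The Planck feedback parameter is 4σT_e³ = 1.712 W m⁻²/K.
Hence the no-feedback warming is ΔF/(4σT_e³) = 2.52 K.

2.5 K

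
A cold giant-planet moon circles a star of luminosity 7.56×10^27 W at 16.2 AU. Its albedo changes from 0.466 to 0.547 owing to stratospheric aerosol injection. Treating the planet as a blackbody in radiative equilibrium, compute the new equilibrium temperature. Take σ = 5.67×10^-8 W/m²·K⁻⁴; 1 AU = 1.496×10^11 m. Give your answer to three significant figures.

120 kelvin

d = 16.2 × 1.496×10^11 m = 2.424×10^12 m.
Spreading L over a sphere of radius d: S = 7.56×10^27/(4π·2.42×10^12²) = 102.4 W/m².
T₂ = [S(1−α₂)/(4σ)]^(1/4) = [102.4·0.453/(4σ)]^(1/4) = 119.6 K.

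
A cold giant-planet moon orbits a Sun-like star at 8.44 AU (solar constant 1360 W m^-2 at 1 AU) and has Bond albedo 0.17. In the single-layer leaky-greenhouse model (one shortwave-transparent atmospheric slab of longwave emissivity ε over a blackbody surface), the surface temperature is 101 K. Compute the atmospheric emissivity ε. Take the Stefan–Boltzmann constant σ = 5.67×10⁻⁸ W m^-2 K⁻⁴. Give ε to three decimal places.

0.657

Irradiance scales as 1/d², so S = 1360 W m^-2 × (1/8.44)² = 19.09 W m^-2.
TOA balance gives T_e = 91.43 K.
Inverting T_s⁴ = 2T_e⁴/(2−ε): (T_e/T_s)⁴ = 0.6714, so ε = 2(1 − 0.6714) = 0.6571.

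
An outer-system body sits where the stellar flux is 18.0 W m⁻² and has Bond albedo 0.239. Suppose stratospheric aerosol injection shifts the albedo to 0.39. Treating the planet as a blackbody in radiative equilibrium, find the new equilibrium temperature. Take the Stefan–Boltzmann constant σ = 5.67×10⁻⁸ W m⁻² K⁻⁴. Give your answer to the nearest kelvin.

New equilibrium: T₂ = [(1−0.39)·18.00/(4σ)]^(1/4) = 83.41 K.

83 K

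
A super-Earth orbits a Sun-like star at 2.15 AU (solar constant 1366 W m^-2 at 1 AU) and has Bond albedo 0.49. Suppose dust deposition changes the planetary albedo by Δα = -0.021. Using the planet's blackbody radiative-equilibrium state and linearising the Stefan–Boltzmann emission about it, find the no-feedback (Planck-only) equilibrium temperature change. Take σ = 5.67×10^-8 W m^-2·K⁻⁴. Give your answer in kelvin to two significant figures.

Flux at the orbit: S = 1366/(2.15)² = 295.5 W m^-2.
The baseline emission temperature is T_e = 160.6 K.
TOA radiative forcing: ΔF = −S·Δα/4 = −295.5·(-0.021)/4 = 1.551 W m^-2.
Planck response: λ_P = 4σT_e³ = 4·5.67×10⁻⁸·(160.6)³ = 0.9387 W m^-2/K.
So ΔT₀ = 1.551/0.9387 = 1.65 K.

1.7 K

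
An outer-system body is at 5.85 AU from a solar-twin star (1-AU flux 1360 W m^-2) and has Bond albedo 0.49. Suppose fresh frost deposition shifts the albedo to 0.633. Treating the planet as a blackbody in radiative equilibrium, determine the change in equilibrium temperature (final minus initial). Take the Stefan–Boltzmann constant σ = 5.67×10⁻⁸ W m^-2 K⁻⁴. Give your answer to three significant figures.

-7.68 K

Flux at the orbit: S = 1360/(5.85)² = 39.74 W m^-2.
Initial: T₁ = [S(1−0.49)/(4σ)]^(1/4) = 97.23 K.
After:  T₂ = [39.74·0.367/(4σ)]^(1/4) = 89.55 K.
Change: 89.55 − 97.23 = -7.678 K.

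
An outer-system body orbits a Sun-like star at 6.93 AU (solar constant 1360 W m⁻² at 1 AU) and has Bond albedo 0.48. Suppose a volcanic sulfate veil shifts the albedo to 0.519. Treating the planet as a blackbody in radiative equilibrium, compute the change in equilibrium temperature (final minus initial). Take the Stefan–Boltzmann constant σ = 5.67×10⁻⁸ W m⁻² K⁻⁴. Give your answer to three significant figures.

-1.73 K

Irradiance scales as 1/d², so S = 1360 W m⁻² × (1/6.93)² = 28.32 W m⁻².
Before: T₁ = [28.32·0.52/(4σ)]^(1/4) = 89.77 K.
After:  T₂ = [28.32·0.481/(4σ)]^(1/4) = 88.03 K.
Change: 88.03 − 89.77 = -1.733 K.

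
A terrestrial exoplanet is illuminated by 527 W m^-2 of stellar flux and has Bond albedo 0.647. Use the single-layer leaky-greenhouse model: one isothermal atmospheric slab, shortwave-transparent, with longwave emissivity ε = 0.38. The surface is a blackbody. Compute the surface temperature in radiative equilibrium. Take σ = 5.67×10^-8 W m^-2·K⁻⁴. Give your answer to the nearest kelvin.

Effective emission temperature (TOA balance): σT_e⁴ = S(1−α)/4 = 46.51 W m^-2 → T_e = 169.2 K.
For a single slab of emissivity ε, T_s⁴ = 2T_e⁴/(2−ε); thus T_s = 169.2·(1.235)^(1/4) = 178.4 K.

178 K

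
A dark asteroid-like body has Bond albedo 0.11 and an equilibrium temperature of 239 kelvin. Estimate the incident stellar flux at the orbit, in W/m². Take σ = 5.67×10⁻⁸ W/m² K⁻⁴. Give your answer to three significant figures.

From S(1−α)/4 = σT⁴: S = 4σT⁴/(1−α).
σT⁴ = 5.67×10⁻⁸·(239)⁴ = 185.0 W/m².
So S = 4×185.0/(1−0.11) = 831.5 W/m².

831 W/m²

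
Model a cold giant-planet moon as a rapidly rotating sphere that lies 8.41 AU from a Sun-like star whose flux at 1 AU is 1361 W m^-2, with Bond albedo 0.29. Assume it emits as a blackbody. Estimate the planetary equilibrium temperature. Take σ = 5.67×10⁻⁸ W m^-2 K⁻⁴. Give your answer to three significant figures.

88.1 kelvin

Flux at the orbit: S = 1361/(8.41)² = 19.24 W m^-2.
The planet absorbs (1−α)S over its disc πR² and re-emits over 4πR², so the mean absorbed flux is (1−0.29)·19.24/4 = 3.416 W m^-2.
Balancing against σT⁴: T = (3.416/5.67×10⁻⁸)^(1/4) = 88.10 K.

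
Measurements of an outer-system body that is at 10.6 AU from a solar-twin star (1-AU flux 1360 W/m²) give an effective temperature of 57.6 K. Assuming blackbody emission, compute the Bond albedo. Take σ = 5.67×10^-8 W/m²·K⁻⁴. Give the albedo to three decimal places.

By the inverse-square law, S = 1360/10.6² = 12.10 W/m².
Rearranging the radiative balance, α = 1 − 4σT⁴/S.
σT⁴ = 0.6241 W/m², so 4σT⁴ = 2.497 W/m².
1−α = 2.497/12.10 = 0.2063, so α = 0.7937.

0.794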